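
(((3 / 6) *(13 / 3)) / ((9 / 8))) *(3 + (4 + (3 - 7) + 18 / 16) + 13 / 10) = 2821 / 270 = 10.45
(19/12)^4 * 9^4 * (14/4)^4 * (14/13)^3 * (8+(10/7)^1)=40982797734417/562432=72867115.91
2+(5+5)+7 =19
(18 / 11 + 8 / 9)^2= 62500 / 9801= 6.38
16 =16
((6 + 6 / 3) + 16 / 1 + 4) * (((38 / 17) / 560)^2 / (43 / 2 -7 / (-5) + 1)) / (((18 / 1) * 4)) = 361 / 1392471360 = 0.00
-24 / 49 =-0.49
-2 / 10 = -1 / 5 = -0.20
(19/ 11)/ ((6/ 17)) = 323/ 66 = 4.89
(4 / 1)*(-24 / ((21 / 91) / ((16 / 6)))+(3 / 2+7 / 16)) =-1101.58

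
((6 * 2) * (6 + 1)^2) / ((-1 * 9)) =-196 / 3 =-65.33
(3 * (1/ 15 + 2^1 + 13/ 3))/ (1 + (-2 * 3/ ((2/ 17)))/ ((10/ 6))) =-24/ 37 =-0.65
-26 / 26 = -1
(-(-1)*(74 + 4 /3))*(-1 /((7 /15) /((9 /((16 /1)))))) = -5085 /56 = -90.80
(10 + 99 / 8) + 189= 1691 / 8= 211.38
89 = 89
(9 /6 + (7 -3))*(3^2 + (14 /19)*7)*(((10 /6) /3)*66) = 162745 /57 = 2855.18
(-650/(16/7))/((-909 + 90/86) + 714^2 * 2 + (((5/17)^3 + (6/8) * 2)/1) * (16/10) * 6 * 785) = -68659175/248725429392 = -0.00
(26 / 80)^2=169 / 1600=0.11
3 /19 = 0.16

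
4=4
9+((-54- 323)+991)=623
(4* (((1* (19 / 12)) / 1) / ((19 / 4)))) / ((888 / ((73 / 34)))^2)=5329 / 683667648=0.00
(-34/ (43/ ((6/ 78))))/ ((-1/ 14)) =476/ 559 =0.85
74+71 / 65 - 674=-38929 / 65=-598.91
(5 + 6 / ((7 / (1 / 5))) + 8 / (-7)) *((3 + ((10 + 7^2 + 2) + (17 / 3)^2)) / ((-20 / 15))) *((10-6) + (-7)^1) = 24393 / 28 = 871.18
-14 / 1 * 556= -7784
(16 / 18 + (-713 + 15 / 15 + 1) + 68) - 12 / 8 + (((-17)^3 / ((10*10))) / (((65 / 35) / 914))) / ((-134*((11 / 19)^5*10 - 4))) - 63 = -4944331370956817 / 6501577235400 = -760.48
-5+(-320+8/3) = -967/3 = -322.33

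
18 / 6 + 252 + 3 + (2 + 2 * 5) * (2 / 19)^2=258.13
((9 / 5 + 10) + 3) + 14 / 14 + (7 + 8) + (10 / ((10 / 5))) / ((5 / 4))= 34.80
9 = 9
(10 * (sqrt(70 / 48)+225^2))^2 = 843750 * sqrt(210)+1537734375875 / 6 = 256301289744.96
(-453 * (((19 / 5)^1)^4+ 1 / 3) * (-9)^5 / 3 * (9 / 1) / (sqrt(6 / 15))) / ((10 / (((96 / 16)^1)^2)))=94271980993524 * sqrt(10) / 3125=95396537432.20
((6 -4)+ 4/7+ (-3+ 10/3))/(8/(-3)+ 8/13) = -793/560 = -1.42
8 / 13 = 0.62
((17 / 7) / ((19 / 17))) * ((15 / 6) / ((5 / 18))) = 2601 / 133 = 19.56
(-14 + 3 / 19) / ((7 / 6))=-1578 / 133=-11.86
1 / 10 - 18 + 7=-109 / 10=-10.90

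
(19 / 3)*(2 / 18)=19 / 27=0.70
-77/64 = -1.20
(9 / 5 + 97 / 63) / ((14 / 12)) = 2104 / 735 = 2.86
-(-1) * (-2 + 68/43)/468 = -1/1118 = -0.00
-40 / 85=-8 / 17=-0.47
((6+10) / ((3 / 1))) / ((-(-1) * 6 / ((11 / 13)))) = 88 / 117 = 0.75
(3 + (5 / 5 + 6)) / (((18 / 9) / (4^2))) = 80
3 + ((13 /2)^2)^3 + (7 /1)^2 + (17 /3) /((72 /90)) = 14491771 /192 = 75477.97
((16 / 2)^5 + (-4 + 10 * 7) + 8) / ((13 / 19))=623998 / 13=47999.85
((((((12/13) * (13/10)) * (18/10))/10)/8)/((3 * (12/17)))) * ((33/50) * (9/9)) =1683/200000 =0.01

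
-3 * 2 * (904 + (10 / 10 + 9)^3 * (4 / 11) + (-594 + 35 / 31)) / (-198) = 230095 / 11253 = 20.45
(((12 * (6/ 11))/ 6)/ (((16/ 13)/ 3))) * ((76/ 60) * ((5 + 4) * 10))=6669/ 22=303.14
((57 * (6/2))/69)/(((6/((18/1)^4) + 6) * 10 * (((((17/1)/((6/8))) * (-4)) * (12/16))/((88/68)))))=-2742498/3488910595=-0.00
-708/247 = -2.87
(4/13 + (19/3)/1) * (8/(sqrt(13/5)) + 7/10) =1813/390 + 2072 * sqrt(65)/507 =37.60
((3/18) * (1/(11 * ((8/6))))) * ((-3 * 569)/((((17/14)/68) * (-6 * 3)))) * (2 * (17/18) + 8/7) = 108679/594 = 182.96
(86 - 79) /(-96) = -7 /96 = -0.07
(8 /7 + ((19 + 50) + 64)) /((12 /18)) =201.21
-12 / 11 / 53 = -0.02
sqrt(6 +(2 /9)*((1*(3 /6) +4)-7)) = 7 /3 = 2.33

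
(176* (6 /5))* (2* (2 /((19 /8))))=33792 /95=355.71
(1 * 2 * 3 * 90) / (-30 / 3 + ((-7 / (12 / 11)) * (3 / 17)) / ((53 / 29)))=-1946160 / 38273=-50.85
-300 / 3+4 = -96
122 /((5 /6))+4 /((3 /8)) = 2356 /15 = 157.07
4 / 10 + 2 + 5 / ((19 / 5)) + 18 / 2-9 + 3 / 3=448 / 95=4.72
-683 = -683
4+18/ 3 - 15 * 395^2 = -2340365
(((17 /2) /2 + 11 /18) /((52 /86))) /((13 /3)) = 7525 /4056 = 1.86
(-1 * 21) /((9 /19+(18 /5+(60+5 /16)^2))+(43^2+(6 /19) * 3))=-510720 /133556167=-0.00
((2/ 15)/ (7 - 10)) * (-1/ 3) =2/ 135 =0.01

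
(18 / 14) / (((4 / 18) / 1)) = 81 / 14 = 5.79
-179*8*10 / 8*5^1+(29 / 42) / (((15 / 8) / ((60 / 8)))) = -187892 / 21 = -8947.24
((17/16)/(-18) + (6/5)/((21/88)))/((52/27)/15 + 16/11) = 3.14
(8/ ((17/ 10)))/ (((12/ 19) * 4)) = 95/ 51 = 1.86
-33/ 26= -1.27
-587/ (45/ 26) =-339.16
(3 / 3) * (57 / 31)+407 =12674 / 31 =408.84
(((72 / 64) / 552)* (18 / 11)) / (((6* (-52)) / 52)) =-9 / 16192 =-0.00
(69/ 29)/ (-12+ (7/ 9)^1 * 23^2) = 621/ 104255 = 0.01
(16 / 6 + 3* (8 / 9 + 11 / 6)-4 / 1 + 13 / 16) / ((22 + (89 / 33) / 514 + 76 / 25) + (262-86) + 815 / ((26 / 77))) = 337190425 / 115311367648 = 0.00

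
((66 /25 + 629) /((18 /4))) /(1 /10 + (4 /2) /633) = 13327604 /9795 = 1360.65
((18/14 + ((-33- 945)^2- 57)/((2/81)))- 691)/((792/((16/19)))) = 28541287/693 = 41185.12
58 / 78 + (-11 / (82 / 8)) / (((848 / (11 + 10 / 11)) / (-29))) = 400229 / 338988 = 1.18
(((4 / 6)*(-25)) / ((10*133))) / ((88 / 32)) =-20 / 4389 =-0.00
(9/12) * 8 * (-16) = -96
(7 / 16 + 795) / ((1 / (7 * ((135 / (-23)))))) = -12027015 / 368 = -32682.11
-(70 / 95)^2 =-196 / 361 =-0.54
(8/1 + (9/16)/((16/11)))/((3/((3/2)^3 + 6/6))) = 75145/6144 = 12.23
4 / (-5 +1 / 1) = -1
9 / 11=0.82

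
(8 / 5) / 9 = 8 / 45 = 0.18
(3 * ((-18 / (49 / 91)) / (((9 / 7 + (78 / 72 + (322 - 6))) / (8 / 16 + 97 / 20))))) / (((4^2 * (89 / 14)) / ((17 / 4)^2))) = -227933433 / 761640640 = -0.30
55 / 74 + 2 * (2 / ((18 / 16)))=2863 / 666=4.30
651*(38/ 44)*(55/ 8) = 61845/ 16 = 3865.31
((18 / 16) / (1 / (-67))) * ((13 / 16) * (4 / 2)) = -7839 / 64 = -122.48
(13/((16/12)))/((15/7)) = 91/20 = 4.55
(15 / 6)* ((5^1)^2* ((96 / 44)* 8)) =12000 / 11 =1090.91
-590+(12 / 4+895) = 308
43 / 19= 2.26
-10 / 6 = -5 / 3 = -1.67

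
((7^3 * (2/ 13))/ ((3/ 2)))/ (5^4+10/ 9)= 84/ 1495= 0.06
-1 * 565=-565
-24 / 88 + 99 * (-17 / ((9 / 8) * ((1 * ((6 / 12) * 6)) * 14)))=-8291 / 231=-35.89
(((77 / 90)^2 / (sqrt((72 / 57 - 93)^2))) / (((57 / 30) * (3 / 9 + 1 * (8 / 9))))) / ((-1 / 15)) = -77 / 1494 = -0.05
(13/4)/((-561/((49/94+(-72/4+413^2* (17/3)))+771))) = -5603.85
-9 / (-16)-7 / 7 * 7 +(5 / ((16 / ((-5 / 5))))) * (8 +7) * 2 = -253 / 16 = -15.81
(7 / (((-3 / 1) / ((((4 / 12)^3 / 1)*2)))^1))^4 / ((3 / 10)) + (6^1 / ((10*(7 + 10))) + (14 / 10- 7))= -61050643499 / 10976913855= -5.56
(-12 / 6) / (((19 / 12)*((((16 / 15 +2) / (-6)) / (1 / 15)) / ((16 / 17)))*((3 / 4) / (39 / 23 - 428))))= -15060480 / 170867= -88.14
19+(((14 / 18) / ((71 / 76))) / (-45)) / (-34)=9288131 / 488835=19.00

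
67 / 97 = 0.69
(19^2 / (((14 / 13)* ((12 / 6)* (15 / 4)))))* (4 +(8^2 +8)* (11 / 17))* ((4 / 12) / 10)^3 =201799 / 2409750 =0.08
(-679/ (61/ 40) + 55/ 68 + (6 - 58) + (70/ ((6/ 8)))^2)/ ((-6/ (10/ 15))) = -912.74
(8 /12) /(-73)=-2 /219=-0.01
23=23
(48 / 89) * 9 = 432 / 89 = 4.85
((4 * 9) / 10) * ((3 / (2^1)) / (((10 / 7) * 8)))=189 / 400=0.47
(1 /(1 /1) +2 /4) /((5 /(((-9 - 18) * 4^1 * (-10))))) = 324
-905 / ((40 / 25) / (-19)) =85975 / 8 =10746.88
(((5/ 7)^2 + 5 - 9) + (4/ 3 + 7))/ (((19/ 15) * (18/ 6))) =3560/ 2793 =1.27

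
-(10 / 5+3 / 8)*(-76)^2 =-13718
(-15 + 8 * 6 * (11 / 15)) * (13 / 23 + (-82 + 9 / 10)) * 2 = -1870823 / 575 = -3253.61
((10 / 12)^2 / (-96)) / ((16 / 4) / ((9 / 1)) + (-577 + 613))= -0.00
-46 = -46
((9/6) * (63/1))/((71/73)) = 13797/142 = 97.16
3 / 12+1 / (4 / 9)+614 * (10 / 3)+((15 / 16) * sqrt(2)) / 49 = 15 * sqrt(2) / 784+12295 / 6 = 2049.19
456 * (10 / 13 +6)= 40128 / 13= 3086.77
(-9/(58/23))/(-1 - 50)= 69/986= 0.07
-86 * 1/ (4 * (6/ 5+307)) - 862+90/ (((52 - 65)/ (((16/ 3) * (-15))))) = -12349287/ 40066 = -308.22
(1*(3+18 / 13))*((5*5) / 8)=1425 / 104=13.70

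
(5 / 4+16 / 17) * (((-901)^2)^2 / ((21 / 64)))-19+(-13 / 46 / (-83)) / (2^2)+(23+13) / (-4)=1411407461363496881 / 320712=4400856411245.91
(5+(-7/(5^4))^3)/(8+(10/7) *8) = 251321161/976562500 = 0.26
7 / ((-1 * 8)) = -7 / 8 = -0.88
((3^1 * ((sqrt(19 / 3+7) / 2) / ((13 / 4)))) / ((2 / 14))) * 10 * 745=208600 * sqrt(30) / 13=87888.40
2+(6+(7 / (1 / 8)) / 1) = 64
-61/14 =-4.36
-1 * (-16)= 16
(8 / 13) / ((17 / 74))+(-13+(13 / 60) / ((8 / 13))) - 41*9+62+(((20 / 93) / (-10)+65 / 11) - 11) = -11650747831 / 36173280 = -322.08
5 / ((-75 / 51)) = -17 / 5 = -3.40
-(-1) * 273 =273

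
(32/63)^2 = 1024/3969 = 0.26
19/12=1.58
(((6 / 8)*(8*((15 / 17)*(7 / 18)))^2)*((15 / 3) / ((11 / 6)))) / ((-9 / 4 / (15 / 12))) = -245000 / 28611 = -8.56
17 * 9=153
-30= -30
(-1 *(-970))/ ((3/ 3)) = 970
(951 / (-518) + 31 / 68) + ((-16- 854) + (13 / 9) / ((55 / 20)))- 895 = -3078923191 / 1743588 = -1765.85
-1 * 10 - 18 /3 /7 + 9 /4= -241 /28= -8.61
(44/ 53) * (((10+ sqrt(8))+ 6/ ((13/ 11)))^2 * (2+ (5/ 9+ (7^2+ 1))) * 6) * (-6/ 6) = -551767744/ 8957-32633216 * sqrt(2)/ 2067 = -83929.05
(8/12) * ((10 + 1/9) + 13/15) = 988/135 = 7.32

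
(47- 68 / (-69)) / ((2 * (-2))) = -3311 / 276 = -12.00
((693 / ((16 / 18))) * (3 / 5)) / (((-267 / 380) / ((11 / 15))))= -434511 / 890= -488.21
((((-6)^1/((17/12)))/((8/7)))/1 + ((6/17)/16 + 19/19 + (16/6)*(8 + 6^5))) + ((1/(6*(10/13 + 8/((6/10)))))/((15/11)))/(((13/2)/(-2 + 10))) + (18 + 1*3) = 353186223/17000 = 20775.66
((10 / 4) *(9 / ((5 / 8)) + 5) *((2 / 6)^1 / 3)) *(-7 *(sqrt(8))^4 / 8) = -2716 / 9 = -301.78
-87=-87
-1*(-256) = 256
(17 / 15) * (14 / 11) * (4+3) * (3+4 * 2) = 1666 / 15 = 111.07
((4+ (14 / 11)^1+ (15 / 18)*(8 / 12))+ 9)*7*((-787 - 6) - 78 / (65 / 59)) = -44382044 / 495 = -89660.69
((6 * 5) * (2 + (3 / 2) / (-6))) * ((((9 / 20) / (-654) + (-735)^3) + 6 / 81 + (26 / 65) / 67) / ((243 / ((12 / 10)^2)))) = -21922249353823693 / 177462900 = -123531449.98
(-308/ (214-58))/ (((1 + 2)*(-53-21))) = 77/ 8658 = 0.01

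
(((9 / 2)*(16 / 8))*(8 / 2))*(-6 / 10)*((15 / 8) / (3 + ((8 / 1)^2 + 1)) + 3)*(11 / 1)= -489159 / 680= -719.35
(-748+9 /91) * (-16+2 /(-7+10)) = 3130714 /273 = 11467.82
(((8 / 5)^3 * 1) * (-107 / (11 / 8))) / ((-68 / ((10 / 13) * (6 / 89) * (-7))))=-9203712 / 5408975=-1.70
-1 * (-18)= 18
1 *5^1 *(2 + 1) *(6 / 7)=90 / 7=12.86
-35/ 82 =-0.43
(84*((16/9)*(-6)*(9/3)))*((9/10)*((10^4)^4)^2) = -241920000000000000000000000000000000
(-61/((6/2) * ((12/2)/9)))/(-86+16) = 61/140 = 0.44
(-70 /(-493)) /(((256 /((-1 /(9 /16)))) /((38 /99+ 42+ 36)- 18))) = -104615 /1757052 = -0.06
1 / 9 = 0.11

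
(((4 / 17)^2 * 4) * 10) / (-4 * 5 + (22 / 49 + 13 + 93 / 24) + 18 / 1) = 250880 / 1736023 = 0.14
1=1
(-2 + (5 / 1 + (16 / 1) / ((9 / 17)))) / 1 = 299 / 9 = 33.22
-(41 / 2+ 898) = -1837 / 2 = -918.50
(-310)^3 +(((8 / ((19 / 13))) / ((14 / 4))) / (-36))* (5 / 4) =-35659827065 / 1197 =-29791000.05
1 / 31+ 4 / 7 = 131 / 217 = 0.60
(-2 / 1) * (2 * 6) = -24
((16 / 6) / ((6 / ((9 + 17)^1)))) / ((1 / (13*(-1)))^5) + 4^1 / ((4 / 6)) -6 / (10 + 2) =-77228845 / 18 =-4290491.39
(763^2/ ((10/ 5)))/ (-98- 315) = -83167/ 118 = -704.81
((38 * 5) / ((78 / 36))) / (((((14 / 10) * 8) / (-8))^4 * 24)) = 59375 / 62426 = 0.95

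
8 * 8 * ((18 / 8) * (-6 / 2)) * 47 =-20304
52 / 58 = 26 / 29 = 0.90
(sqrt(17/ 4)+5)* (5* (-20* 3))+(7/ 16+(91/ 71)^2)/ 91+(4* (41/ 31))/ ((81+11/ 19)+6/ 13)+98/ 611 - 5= -5822905998371411/ 3869677514768 - 150* sqrt(17)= -2123.22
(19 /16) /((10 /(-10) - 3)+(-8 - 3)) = -19 /240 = -0.08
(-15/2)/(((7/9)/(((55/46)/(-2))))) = 7425/1288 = 5.76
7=7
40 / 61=0.66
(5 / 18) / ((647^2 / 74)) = 185 / 3767481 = 0.00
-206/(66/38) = -3914/33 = -118.61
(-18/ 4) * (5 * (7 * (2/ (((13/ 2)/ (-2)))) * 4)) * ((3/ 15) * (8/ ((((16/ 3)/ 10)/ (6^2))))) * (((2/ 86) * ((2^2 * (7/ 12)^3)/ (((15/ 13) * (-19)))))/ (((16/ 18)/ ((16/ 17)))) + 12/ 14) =6473309832/ 180557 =35851.89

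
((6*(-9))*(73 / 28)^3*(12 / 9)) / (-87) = 1167051 / 79576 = 14.67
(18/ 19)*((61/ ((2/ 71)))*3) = 116937/ 19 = 6154.58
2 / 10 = 1 / 5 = 0.20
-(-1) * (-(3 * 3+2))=-11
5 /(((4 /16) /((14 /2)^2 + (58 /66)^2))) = 1084040 /1089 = 995.45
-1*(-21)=21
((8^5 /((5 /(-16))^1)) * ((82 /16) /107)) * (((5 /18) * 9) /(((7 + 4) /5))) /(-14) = 3358720 /8239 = 407.66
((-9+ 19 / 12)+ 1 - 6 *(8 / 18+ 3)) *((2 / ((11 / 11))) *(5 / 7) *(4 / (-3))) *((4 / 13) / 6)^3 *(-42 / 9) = -4000 / 123201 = -0.03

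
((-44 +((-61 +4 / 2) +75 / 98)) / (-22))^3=1005710836859 / 10021812416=100.35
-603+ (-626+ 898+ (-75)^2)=5294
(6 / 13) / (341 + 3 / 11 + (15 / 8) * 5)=528 / 401141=0.00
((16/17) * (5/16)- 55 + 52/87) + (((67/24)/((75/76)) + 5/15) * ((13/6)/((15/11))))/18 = -53.83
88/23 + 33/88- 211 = -206.80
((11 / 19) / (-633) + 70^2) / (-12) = -58932289 / 144324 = -408.33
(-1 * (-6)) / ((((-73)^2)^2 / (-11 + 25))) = 84 / 28398241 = 0.00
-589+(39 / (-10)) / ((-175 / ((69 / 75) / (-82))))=-2113038397 / 3587500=-589.00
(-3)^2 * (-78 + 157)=711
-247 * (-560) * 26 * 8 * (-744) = -21405296640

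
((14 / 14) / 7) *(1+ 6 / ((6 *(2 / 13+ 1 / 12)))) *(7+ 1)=1544 / 259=5.96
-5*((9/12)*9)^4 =-2657205/256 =-10379.71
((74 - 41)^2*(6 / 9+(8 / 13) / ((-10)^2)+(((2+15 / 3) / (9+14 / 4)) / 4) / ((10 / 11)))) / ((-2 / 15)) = -17557947 / 2600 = -6753.06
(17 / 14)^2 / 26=289 / 5096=0.06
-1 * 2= -2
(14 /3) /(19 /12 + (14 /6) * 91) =56 /2567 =0.02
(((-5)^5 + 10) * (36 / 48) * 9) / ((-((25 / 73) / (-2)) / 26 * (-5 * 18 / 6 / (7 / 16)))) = 37247301 / 400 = 93118.25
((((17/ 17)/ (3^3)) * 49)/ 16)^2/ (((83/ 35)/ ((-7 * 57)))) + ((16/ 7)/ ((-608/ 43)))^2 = -195317131511/ 91332976896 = -2.14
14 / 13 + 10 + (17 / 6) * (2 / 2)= 1085 / 78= 13.91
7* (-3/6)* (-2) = 7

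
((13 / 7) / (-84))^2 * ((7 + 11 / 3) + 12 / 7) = 10985 / 1815156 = 0.01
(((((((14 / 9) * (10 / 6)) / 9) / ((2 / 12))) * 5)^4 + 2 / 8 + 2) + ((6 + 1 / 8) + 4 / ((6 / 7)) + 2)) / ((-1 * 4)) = -1925979955427 / 1377495072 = -1398.18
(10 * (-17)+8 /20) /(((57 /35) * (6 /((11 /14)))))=-2332 /171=-13.64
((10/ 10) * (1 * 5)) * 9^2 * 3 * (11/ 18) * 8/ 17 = 5940/ 17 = 349.41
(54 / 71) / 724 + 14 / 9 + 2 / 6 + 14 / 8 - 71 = -31163189 / 462636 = -67.36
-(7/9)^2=-49/81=-0.60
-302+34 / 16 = -2399 / 8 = -299.88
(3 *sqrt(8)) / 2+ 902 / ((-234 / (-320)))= 3 *sqrt(2)+ 144320 / 117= 1237.75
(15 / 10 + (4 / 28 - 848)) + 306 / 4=-5389 / 7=-769.86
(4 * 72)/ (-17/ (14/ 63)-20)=-576/ 193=-2.98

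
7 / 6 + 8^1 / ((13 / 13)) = 55 / 6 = 9.17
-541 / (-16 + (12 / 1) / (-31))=16771 / 508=33.01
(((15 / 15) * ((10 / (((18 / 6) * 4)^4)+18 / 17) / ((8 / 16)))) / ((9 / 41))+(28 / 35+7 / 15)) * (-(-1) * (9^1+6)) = 43298641 / 264384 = 163.77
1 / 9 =0.11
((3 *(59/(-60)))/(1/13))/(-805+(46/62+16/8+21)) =1829/37260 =0.05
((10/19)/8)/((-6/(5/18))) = -25/8208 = -0.00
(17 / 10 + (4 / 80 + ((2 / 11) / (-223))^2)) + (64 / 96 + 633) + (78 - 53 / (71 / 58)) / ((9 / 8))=10247144472581 / 15379986204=666.26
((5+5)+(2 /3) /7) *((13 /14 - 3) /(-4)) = 1537 /294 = 5.23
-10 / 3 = -3.33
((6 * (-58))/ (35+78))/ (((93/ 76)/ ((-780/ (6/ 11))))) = 12606880/ 3503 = 3598.88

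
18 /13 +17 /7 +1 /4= 1479 /364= 4.06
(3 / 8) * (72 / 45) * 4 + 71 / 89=3.20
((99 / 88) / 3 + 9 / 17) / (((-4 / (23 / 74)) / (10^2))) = -70725 / 10064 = -7.03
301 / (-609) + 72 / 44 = 1093 / 957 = 1.14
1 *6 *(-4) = -24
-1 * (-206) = 206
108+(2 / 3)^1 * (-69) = 62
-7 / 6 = -1.17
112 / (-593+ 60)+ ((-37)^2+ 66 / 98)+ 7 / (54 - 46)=286313011 / 208936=1370.34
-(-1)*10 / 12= 5 / 6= 0.83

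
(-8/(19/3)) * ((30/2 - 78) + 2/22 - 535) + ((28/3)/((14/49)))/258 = 61097417/80883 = 755.38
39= 39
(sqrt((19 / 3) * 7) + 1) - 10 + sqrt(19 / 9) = -0.89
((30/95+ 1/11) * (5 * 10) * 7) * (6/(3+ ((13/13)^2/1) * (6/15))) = 52500/209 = 251.20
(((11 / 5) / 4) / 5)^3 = 1331 / 1000000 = 0.00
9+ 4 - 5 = 8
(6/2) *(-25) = -75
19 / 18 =1.06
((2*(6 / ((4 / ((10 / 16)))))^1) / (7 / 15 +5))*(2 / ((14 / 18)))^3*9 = 1476225 / 28126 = 52.49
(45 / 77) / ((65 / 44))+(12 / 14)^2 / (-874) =109890 / 278369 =0.39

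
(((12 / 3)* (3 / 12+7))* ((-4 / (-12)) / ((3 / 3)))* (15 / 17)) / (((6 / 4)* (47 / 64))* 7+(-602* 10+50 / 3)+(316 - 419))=-55680 / 39811807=-0.00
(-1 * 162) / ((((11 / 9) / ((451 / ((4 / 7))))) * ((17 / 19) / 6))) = -701512.41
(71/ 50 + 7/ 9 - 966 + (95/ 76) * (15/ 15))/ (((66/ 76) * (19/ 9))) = -866297/ 1650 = -525.03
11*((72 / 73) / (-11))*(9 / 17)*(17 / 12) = -54 / 73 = -0.74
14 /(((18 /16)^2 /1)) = 896 /81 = 11.06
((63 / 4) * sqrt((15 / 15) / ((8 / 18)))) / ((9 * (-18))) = -7 / 48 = -0.15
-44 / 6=-7.33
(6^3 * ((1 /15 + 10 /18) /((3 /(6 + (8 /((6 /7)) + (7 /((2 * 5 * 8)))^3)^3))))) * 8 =20781077278763726927723 /70778880000000000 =293605.62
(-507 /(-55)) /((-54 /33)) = -169 /30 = -5.63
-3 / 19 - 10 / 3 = -199 / 57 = -3.49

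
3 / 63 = 0.05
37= 37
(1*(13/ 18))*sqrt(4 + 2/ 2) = 13*sqrt(5)/ 18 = 1.61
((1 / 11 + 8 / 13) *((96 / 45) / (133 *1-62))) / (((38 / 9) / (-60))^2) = 4.29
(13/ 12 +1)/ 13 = 25/ 156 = 0.16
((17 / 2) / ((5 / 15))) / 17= 3 / 2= 1.50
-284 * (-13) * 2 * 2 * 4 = 59072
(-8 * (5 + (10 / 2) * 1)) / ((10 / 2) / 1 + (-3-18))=5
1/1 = 1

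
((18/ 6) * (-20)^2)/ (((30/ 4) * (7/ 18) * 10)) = 288/ 7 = 41.14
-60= -60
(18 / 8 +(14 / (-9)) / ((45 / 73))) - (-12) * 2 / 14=16339 / 11340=1.44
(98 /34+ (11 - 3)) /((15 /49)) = 1813 /51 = 35.55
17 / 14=1.21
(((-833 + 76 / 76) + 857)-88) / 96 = -21 / 32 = -0.66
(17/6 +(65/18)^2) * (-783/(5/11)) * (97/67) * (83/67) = -49040.65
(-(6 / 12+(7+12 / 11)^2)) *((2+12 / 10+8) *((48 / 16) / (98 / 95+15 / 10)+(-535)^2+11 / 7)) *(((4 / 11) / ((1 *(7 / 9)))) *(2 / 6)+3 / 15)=-75246924.56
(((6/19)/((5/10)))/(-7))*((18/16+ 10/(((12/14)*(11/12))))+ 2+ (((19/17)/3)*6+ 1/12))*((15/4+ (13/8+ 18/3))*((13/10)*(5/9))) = -13782119/1023264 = -13.47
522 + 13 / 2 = 1057 / 2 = 528.50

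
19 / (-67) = -19 / 67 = -0.28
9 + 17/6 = 71/6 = 11.83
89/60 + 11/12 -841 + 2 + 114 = -3613/5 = -722.60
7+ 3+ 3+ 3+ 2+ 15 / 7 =20.14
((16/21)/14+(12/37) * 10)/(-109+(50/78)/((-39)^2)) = -177324264/5861198749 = -0.03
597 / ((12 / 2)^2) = 199 / 12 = 16.58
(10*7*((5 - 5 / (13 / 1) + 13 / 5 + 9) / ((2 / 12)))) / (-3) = -29512 / 13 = -2270.15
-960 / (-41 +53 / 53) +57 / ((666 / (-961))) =-12931 / 222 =-58.25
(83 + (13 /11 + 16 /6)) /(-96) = -1433 /1584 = -0.90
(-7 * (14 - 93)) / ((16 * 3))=553 / 48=11.52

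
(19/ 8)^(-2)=64/ 361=0.18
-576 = -576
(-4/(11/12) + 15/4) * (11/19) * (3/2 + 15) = -891/152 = -5.86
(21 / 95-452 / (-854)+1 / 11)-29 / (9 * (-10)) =9344743 / 8031870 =1.16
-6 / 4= -3 / 2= -1.50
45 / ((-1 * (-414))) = 5 / 46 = 0.11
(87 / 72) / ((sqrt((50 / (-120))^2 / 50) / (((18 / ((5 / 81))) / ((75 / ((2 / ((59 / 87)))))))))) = 1226178* sqrt(2) / 7375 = 235.13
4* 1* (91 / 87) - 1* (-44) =4192 / 87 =48.18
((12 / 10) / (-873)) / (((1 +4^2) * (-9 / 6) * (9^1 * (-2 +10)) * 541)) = 0.00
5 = 5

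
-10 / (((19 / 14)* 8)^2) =-245 / 2888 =-0.08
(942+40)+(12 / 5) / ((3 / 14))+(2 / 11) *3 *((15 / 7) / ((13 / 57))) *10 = 5227466 / 5005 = 1044.45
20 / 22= 10 / 11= 0.91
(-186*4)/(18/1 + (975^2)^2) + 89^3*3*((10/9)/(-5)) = -141571544128601374/301229296881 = -469979.33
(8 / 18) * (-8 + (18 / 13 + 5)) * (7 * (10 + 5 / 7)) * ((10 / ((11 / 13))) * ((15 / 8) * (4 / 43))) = -52500 / 473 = -110.99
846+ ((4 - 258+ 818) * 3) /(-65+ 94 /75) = 3917826 /4781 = 819.46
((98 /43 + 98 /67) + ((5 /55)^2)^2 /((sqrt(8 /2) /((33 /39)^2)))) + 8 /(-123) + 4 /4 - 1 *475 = -6816271768297 /14492737974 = -470.32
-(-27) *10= 270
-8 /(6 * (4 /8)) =-8 /3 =-2.67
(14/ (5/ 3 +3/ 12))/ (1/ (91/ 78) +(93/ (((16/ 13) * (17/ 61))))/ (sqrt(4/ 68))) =-3411968/ 681072622519 +1079292032 * sqrt(17)/ 681072622519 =0.01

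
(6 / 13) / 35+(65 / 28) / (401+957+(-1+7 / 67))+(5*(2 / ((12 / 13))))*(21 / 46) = 18880657027 / 3806162360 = 4.96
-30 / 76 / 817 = -15 / 31046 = -0.00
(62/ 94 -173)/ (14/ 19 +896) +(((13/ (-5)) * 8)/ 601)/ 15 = -3510162122/ 18047714475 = -0.19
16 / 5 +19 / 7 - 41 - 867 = -31573 / 35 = -902.09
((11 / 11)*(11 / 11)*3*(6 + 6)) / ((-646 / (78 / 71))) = -1404 / 22933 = -0.06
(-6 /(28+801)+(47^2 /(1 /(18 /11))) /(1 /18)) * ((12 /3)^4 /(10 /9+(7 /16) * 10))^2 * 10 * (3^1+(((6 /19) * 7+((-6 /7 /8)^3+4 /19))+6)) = 16179238802.86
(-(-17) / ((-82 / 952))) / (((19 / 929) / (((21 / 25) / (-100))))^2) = -769955986863 / 23126562500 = -33.29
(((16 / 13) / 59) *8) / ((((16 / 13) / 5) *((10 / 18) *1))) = 72 / 59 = 1.22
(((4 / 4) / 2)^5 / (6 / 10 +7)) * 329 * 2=1645 / 608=2.71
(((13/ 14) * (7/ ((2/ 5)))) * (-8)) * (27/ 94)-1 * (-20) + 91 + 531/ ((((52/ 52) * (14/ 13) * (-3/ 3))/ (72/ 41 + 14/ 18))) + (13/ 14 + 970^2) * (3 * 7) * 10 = 5330529584083/ 26978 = 197588019.28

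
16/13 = 1.23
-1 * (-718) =718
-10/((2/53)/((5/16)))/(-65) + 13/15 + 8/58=206171/90480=2.28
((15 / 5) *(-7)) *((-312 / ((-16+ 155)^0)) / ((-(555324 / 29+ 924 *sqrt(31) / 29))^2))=493668682 / 27621468064575 - 6570733 *sqrt(31) / 110485872258300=0.00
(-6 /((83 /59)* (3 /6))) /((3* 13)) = -236 /1079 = -0.22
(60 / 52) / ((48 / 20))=25 / 52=0.48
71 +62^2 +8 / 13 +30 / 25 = 254593 / 65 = 3916.82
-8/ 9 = -0.89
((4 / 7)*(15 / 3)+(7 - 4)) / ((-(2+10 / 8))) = -1.80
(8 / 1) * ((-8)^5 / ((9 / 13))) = -3407872 / 9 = -378652.44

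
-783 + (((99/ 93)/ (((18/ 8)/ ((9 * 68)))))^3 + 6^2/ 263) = 190191136781925/ 7835033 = 24274452.55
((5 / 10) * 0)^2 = 0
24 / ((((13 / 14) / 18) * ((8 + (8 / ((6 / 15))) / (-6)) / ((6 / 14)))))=3888 / 91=42.73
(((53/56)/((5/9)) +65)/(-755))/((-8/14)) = 18677/120800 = 0.15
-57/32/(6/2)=-19/32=-0.59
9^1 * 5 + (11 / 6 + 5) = 311 / 6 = 51.83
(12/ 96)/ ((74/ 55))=55/ 592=0.09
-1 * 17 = -17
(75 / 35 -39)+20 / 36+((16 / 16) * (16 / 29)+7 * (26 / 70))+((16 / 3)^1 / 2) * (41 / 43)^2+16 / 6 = -473930776 / 16890615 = -28.06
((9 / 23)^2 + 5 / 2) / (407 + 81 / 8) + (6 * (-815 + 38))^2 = 38366874119840 / 1765273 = 21734244.01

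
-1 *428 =-428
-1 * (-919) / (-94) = -919 / 94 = -9.78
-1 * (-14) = 14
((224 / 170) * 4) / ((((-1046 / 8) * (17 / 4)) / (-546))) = 5.18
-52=-52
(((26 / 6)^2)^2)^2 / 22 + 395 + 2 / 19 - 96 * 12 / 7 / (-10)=581965747103 / 95987430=6062.94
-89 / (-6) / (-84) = -89 / 504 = -0.18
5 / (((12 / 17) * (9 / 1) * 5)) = 17 / 108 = 0.16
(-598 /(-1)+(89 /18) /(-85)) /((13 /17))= 914851 /1170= 781.92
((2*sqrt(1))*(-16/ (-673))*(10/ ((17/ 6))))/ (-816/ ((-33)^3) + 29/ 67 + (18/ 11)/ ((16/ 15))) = 2465565696/ 29231583385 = 0.08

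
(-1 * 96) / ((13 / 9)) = -66.46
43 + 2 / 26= 560 / 13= 43.08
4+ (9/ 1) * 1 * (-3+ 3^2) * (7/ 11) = 422/ 11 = 38.36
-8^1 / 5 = -1.60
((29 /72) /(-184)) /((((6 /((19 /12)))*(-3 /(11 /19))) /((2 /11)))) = 29 /1430784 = 0.00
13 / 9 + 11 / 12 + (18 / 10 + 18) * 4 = 14681 / 180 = 81.56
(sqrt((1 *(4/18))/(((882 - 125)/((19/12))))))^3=19 *sqrt(86298)/557003628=0.00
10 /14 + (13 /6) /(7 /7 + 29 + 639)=20161 /28098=0.72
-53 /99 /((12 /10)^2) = -1325 /3564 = -0.37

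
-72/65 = -1.11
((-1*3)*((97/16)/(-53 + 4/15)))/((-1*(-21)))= 1455/88592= 0.02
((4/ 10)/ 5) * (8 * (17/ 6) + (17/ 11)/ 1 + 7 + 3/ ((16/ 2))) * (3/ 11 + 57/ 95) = 33356/ 15125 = 2.21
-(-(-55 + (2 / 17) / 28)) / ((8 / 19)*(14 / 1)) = -248691 / 26656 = -9.33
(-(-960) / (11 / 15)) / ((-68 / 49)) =-176400 / 187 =-943.32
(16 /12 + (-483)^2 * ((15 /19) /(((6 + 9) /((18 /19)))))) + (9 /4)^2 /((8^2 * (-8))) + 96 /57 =103226272085 /8871936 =11635.15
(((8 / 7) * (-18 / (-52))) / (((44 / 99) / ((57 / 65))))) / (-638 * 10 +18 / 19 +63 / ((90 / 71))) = -58482 / 474216197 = -0.00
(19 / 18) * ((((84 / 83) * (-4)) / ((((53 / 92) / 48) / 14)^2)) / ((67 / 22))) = -29823406964736 / 15620849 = -1909205.25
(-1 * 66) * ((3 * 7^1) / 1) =-1386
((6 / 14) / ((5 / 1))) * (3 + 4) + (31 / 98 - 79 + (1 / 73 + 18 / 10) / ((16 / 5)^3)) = -2858058897 / 36628480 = -78.03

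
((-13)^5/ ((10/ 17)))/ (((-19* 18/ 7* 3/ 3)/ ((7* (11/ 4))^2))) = 261966147443/ 54720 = 4787393.05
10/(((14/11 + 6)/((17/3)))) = 187/24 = 7.79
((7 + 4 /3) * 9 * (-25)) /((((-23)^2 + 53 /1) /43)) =-26875 /194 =-138.53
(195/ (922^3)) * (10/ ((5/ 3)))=0.00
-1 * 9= -9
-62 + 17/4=-231/4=-57.75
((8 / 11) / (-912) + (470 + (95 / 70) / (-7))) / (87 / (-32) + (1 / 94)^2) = -1020298504352 / 5904192525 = -172.81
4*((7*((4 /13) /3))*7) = 784 /39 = 20.10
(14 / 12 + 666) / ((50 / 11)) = 44033 / 300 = 146.78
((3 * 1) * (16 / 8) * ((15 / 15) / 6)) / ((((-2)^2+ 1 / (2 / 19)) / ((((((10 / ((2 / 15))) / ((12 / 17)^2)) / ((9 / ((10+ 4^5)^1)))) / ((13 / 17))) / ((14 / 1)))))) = 63500525 / 530712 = 119.65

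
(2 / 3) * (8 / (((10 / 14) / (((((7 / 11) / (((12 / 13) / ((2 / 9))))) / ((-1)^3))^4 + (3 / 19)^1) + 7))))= 23705337541361 / 443507177817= 53.45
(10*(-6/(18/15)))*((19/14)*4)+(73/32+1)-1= -60289/224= -269.15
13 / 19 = 0.68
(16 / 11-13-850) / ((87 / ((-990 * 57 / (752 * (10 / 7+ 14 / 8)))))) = 56719845 / 242614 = 233.79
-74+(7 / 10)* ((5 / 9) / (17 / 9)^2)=-73.89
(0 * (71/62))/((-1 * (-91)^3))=0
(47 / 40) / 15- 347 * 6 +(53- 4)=-2032.92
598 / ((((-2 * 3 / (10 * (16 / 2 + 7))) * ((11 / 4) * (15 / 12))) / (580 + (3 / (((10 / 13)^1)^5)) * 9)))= -20339448389 / 6875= -2958465.22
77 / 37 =2.08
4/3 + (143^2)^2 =418161602.33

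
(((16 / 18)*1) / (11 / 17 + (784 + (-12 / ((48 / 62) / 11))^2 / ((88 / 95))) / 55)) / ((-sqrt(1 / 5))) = -239360*sqrt(5) / 157662189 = -0.00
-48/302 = -24/151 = -0.16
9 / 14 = 0.64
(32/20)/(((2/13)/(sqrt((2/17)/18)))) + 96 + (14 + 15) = 52 * sqrt(17)/255 + 125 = 125.84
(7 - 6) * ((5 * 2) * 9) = 90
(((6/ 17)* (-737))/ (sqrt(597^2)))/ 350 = -737/ 592025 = -0.00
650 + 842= 1492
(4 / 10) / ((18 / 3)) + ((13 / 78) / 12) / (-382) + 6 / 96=8879 / 68760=0.13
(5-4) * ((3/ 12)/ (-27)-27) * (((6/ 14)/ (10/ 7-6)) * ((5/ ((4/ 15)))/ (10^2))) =2917/ 6144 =0.47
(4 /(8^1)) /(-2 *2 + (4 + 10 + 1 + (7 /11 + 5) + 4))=11 /454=0.02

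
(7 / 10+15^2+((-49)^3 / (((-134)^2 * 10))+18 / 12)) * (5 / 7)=40678383 / 251384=161.82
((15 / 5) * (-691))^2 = 4297329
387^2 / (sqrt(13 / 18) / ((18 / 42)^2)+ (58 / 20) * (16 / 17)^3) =-318584155457064960 / 13692185239813+ 119568095329380075 * sqrt(26) / 13692185239813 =21260.00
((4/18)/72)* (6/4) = 1/216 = 0.00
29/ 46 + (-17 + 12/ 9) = -2075/ 138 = -15.04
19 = 19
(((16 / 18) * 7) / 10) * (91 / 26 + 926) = 26026 / 45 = 578.36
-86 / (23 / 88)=-7568 / 23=-329.04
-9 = -9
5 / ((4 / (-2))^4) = 5 / 16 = 0.31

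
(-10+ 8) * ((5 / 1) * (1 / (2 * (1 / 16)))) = -80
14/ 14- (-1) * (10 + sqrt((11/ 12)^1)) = sqrt(33)/ 6 + 11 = 11.96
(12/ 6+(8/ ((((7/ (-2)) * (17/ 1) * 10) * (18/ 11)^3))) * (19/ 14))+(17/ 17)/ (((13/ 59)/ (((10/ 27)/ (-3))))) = 113325763/ 78943410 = 1.44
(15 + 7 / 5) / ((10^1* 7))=41 / 175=0.23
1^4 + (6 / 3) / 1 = 3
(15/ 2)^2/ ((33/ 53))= 90.34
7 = 7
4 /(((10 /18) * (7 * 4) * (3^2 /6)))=6 /35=0.17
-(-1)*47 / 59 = 47 / 59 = 0.80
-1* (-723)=723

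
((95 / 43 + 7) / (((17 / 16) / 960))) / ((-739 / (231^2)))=-324571484160 / 540209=-600825.76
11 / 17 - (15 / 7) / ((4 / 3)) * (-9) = 7193 / 476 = 15.11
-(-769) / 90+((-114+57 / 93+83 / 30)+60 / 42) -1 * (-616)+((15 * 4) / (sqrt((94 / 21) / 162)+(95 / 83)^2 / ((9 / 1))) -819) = -4213425147074527 / 2539280649465+12813746670 * sqrt(987) / 260038981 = -111.21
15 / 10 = 3 / 2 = 1.50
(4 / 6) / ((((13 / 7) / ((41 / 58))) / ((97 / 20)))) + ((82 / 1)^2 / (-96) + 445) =5672931 / 15080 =376.19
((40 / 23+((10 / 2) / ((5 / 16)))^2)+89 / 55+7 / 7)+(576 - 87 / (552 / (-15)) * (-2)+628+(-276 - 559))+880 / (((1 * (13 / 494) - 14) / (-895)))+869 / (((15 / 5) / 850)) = 814667731813 / 2686860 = 303204.38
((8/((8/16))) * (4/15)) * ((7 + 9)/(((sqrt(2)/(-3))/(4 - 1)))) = -1536 * sqrt(2)/5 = -434.45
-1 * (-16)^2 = -256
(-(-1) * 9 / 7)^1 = 9 / 7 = 1.29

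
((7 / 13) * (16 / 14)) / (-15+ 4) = -8 / 143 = -0.06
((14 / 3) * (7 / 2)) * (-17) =-833 / 3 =-277.67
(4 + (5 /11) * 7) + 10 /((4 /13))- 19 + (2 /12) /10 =13661 /660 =20.70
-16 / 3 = -5.33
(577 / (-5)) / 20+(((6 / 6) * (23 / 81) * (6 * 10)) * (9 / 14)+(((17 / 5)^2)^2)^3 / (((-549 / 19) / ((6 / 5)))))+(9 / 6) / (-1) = -619887027551137579 / 6254882812500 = -99104.50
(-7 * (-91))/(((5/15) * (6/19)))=12103/2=6051.50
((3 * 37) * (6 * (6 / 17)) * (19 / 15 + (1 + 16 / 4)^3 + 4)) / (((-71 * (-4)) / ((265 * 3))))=103458438 / 1207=85715.36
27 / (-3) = -9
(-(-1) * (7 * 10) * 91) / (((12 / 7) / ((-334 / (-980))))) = 15197 / 12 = 1266.42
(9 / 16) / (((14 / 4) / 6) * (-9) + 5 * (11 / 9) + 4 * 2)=0.06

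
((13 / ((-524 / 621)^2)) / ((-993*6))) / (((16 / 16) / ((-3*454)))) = 379342197 / 90884656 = 4.17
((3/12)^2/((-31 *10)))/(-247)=1/1225120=0.00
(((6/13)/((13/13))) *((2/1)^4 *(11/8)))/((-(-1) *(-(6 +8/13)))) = -66/43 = -1.53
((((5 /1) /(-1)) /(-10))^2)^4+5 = 1281 /256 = 5.00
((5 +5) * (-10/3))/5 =-6.67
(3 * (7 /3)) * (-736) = -5152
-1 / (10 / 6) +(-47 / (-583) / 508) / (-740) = -131496863 / 219161360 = -0.60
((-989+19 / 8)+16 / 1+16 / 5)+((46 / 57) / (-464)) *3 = -10661081 / 11020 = -967.43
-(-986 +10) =976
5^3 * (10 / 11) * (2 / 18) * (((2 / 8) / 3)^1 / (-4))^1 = -625 / 2376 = -0.26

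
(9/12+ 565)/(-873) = -2263/3492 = -0.65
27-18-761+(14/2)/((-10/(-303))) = -5399/10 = -539.90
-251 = -251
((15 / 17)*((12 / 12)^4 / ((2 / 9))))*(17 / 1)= 135 / 2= 67.50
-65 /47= -1.38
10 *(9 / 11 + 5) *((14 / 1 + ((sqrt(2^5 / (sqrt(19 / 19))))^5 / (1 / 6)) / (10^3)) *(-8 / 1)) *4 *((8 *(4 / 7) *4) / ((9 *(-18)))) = 2621440 / 891 + 268435456 *sqrt(2) / 51975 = 10246.13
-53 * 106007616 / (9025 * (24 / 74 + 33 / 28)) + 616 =-645778910392 / 1561325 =-413609.54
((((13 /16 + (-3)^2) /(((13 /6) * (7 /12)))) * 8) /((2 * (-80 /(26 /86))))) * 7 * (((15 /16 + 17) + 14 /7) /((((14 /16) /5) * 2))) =-450747 /9632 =-46.80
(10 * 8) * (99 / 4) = 1980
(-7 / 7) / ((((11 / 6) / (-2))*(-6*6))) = -1 / 33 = -0.03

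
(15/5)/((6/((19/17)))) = 19/34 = 0.56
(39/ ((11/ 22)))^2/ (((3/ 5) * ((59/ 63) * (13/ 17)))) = 835380/ 59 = 14158.98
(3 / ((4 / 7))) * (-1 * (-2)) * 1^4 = 21 / 2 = 10.50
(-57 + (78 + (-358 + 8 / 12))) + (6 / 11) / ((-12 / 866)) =-12398 / 33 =-375.70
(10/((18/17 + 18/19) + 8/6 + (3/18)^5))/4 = 1255824/1677607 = 0.75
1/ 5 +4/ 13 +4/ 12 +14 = 2894/ 195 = 14.84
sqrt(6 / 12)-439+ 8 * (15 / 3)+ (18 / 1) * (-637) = -11865+ sqrt(2) / 2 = -11864.29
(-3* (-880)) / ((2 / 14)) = 18480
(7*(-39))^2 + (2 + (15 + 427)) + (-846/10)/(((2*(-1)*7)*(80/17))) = 419855991/5600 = 74974.28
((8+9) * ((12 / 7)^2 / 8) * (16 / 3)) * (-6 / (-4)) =2448 / 49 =49.96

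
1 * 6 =6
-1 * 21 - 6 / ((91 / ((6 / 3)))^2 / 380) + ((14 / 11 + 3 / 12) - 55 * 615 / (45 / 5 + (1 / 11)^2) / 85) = -43719535507 / 675166492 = -64.75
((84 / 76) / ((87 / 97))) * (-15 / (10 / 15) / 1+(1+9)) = -16975 / 1102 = -15.40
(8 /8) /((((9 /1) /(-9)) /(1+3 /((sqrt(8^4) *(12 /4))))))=-65 /64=-1.02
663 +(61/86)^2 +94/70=172102027/258860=664.85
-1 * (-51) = 51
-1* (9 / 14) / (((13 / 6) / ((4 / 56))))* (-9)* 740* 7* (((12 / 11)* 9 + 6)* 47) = 735283980 / 1001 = 734549.43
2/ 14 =1/ 7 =0.14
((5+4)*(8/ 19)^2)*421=242496/ 361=671.73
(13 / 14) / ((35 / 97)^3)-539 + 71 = -269052251 / 600250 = -448.23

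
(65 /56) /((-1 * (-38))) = 65 /2128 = 0.03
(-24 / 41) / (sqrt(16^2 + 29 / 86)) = -24 * sqrt(1895870) / 903845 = -0.04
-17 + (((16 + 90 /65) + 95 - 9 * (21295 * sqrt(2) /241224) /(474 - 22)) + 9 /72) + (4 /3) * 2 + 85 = 57151 /312 - 63885 * sqrt(2) /36344416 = 183.17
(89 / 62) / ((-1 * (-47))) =89 / 2914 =0.03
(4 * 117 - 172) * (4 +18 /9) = 1776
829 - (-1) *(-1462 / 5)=536.60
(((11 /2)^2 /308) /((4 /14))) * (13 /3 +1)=11 /6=1.83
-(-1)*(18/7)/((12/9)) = 27/14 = 1.93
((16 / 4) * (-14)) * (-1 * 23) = 1288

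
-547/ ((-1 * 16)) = 547/ 16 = 34.19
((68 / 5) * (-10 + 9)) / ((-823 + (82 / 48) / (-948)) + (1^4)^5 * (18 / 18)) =1547136 / 93510925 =0.02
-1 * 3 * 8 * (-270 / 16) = 405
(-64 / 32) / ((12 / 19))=-19 / 6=-3.17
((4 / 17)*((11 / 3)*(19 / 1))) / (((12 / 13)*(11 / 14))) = 3458 / 153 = 22.60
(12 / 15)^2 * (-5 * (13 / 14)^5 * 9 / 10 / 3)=-1113879 / 1680700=-0.66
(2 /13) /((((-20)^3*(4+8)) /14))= -7 /312000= -0.00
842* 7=5894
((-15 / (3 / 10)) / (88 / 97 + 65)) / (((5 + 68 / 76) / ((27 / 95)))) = -4365 / 119336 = -0.04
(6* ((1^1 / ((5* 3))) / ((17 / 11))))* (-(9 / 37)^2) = -1782 / 116365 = -0.02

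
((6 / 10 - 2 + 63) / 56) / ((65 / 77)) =847 / 650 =1.30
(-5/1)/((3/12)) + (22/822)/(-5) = -41111/2055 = -20.01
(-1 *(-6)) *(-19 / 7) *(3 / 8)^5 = -13851 / 114688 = -0.12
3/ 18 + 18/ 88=49/ 132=0.37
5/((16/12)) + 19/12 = 16/3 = 5.33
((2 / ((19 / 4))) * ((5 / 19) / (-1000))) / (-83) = 1 / 749075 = 0.00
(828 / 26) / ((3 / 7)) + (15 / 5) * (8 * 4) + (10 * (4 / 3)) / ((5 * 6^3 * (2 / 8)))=179386 / 1053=170.36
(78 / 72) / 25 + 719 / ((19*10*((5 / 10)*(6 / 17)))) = 122477 / 5700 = 21.49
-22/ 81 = -0.27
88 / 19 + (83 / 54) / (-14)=64951 / 14364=4.52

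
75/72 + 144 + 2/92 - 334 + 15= -96013/552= -173.94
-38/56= -19/28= -0.68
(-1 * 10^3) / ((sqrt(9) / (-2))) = 2000 / 3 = 666.67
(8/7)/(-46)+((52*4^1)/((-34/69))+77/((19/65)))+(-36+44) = -7837967/52003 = -150.72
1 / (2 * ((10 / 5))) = 1 / 4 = 0.25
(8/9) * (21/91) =8/39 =0.21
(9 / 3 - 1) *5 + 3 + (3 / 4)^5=13555 / 1024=13.24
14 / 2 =7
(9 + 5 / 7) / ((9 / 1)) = 68 / 63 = 1.08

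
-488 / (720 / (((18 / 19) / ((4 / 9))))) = -549 / 380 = -1.44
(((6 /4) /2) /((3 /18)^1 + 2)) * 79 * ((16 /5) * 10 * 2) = 22752 /13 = 1750.15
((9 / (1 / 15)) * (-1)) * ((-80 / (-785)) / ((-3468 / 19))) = 3420 / 45373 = 0.08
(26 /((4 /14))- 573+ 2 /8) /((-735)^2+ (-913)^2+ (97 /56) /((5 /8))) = -67445 /192331548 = -0.00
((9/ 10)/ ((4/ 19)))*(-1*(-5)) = 21.38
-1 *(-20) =20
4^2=16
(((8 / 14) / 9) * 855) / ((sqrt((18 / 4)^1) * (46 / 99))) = 6270 * sqrt(2) / 161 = 55.08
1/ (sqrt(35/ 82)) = sqrt(2870)/ 35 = 1.53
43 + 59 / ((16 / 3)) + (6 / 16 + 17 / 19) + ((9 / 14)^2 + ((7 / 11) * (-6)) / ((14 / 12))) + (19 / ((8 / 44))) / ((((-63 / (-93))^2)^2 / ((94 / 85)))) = 33236578427687 / 55279279440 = 601.25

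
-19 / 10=-1.90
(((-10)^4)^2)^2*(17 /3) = 170000000000000000 /3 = 56666666666666666.67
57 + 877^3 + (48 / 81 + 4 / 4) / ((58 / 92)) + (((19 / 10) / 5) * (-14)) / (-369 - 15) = 1690092828028313 / 2505600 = 674526192.54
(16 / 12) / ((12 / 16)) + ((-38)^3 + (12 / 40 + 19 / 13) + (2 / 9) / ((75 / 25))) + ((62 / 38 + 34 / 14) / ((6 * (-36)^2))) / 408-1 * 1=-4644794536073 / 84651840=-54869.39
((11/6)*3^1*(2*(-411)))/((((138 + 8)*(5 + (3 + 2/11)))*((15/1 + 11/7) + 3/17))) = -1972663/8729340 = -0.23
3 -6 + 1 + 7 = 5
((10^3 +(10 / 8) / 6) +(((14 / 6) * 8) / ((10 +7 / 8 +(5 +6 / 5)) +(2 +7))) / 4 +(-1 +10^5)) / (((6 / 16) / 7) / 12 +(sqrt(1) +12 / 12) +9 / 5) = 50564333260 / 1904667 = 26547.60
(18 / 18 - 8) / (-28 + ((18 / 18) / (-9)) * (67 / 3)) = 189 / 823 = 0.23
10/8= 5/4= 1.25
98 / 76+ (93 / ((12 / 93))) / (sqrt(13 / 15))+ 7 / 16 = 775.94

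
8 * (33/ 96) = 11/ 4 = 2.75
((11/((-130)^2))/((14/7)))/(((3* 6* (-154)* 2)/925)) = -0.00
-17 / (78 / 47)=-799 / 78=-10.24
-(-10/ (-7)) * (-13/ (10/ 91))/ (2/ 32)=2704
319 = 319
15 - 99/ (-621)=1046/ 69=15.16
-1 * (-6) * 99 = 594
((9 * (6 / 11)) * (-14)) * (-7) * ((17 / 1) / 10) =44982 / 55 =817.85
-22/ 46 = -11/ 23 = -0.48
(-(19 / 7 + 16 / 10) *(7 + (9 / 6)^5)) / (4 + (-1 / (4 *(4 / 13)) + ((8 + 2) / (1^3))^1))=-70517 / 14770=-4.77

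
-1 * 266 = -266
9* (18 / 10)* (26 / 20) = 1053 / 50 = 21.06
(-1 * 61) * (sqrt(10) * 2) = -122 * sqrt(10) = -385.80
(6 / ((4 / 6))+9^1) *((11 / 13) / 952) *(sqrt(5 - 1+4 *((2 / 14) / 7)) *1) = 495 *sqrt(2) / 21658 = 0.03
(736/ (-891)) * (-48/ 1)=11776/ 297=39.65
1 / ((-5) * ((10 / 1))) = -1 / 50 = -0.02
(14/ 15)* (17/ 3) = 5.29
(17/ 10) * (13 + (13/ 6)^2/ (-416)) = 254371/ 11520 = 22.08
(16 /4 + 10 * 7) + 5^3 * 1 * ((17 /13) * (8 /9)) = 25658 /117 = 219.30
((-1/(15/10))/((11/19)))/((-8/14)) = 133/66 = 2.02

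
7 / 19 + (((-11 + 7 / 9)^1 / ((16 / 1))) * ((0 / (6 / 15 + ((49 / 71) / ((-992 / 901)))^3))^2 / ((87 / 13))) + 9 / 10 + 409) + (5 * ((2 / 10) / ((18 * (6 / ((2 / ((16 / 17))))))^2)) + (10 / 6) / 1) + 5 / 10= 29248736063 / 70917120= 412.44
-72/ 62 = -36/ 31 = -1.16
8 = 8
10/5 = 2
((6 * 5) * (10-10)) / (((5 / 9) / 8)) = 0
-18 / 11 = -1.64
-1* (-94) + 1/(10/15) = 191/2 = 95.50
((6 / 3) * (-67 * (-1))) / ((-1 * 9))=-134 / 9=-14.89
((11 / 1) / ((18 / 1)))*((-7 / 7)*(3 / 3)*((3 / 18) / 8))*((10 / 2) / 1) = -55 / 864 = -0.06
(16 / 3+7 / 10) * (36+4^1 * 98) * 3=38734 / 5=7746.80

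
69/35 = 1.97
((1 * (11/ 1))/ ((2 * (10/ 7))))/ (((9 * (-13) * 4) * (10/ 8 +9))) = -77/ 95940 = -0.00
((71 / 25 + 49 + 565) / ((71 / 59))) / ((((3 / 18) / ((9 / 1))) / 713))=35030621178 / 1775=19735561.23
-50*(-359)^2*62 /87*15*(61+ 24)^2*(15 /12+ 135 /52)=-721653049375000 /377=-1914199069960.21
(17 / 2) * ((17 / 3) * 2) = 289 / 3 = 96.33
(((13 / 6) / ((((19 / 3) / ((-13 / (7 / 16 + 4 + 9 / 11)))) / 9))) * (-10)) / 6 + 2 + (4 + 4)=79766 / 3515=22.69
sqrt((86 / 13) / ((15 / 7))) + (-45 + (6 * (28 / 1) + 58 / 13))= sqrt(117390) / 195 + 1657 / 13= 129.22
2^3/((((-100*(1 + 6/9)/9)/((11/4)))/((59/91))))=-0.77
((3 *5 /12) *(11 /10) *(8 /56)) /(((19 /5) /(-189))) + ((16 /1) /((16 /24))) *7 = 24051 /152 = 158.23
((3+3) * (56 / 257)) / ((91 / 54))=2592 / 3341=0.78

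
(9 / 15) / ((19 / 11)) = 33 / 95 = 0.35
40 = 40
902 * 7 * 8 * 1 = 50512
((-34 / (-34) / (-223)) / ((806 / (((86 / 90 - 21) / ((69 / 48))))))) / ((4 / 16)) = 28864 / 93014415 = 0.00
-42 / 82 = -21 / 41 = -0.51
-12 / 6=-2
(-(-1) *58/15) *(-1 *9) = -34.80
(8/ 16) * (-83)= -41.50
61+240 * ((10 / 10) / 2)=181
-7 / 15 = -0.47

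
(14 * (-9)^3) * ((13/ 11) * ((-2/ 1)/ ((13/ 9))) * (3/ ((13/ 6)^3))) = 119042784/ 24167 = 4925.84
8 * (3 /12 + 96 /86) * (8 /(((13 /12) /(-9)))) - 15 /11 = -4475265 /6149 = -727.80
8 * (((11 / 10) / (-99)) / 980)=-1 / 11025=-0.00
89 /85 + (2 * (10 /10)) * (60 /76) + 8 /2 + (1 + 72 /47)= 695132 /75905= 9.16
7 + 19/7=68/7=9.71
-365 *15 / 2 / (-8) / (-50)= -219 / 32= -6.84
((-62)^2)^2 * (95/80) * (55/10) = 193015889/2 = 96507944.50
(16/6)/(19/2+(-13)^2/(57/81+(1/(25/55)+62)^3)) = 3572234888/12726942351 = 0.28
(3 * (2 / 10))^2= 9 / 25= 0.36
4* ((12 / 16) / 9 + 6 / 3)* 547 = 13675 / 3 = 4558.33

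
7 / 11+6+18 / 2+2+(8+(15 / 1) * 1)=40.64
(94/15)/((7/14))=188/15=12.53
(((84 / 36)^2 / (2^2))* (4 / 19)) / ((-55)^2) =49 / 517275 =0.00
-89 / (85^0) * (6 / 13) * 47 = -25098 / 13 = -1930.62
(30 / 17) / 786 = 5 / 2227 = 0.00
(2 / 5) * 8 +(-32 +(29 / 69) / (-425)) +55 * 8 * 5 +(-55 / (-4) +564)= 322451719 / 117300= 2748.95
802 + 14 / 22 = 8829 / 11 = 802.64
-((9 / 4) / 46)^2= -81 / 33856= -0.00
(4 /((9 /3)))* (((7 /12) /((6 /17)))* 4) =238 /27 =8.81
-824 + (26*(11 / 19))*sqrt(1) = -15370 / 19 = -808.95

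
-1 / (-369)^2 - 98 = -13343779 / 136161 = -98.00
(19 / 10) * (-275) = -1045 / 2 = -522.50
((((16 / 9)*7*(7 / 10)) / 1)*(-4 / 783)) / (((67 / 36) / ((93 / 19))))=-194432 / 1661265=-0.12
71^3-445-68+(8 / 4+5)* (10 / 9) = 357405.78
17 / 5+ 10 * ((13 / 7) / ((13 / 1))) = 169 / 35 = 4.83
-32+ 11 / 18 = -565 / 18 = -31.39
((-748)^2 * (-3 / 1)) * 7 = -11749584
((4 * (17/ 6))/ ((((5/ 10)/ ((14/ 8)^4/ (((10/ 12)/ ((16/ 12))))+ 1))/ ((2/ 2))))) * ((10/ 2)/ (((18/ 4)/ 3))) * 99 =478907/ 4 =119726.75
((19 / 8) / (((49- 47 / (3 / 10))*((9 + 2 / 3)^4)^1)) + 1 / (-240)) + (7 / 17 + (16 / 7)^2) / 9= 87962058917 / 141399617520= 0.62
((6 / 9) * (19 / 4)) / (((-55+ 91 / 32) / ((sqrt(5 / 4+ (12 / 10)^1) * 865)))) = -184072 * sqrt(5) / 5007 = -82.20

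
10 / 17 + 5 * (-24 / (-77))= 2810 / 1309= 2.15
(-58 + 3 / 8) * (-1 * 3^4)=37341 / 8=4667.62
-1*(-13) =13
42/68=21/34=0.62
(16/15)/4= 4/15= 0.27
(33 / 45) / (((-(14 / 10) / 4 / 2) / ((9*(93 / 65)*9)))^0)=0.73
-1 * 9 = -9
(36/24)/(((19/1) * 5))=3/190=0.02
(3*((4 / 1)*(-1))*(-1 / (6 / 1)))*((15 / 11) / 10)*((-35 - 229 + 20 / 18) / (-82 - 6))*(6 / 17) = 1183 / 4114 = 0.29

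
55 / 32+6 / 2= 151 / 32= 4.72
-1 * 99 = -99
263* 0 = 0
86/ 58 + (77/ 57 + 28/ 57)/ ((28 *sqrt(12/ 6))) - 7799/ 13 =-225612/ 377 + 5 *sqrt(2)/ 152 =-598.39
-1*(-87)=87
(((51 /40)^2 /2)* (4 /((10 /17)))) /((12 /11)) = 162129 /32000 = 5.07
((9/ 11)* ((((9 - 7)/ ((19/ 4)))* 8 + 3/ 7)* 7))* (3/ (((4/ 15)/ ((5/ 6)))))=340875/ 1672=203.87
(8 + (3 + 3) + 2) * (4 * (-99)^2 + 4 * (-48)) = 624192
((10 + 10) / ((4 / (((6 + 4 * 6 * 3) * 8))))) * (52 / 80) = 2028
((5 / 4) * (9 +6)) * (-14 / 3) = -175 / 2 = -87.50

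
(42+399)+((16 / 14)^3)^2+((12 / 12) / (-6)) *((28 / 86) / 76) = 511232217269 / 1153430796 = 443.23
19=19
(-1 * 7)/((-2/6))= 21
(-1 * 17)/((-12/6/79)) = 1343/2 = 671.50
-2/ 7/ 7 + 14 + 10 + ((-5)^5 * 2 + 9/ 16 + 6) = -4876071/ 784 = -6219.48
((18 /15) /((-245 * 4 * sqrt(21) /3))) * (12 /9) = -2 * sqrt(21) /8575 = -0.00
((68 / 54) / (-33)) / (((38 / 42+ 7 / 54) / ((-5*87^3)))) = 121463.00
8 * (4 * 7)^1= 224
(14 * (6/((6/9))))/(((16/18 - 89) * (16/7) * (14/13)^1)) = -567/976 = -0.58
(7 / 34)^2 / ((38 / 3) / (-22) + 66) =1617 / 2495804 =0.00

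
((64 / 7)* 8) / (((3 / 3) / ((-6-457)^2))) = 109756928 / 7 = 15679561.14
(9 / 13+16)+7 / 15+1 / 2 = 17.66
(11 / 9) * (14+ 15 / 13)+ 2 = 2401 / 117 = 20.52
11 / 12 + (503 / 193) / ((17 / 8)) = 84379 / 39372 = 2.14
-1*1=-1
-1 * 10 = -10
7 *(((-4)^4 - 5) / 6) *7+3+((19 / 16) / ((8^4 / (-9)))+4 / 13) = 5247624691 / 2555904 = 2053.14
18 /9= 2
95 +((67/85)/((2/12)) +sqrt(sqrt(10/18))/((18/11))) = 11 *sqrt(3) *5^(1/4)/54 +8477/85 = 100.26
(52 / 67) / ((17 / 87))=4524 / 1139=3.97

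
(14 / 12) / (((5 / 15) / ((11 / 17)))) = 77 / 34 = 2.26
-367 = -367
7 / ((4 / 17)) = 119 / 4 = 29.75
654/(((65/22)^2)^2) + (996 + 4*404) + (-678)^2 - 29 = 8251908070299/17850625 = 462275.58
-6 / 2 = -3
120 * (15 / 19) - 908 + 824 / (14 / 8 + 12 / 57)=-392.97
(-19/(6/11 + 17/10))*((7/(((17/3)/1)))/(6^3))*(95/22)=-3325/15912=-0.21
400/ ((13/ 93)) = 37200/ 13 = 2861.54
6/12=1/2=0.50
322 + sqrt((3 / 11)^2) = 3545 / 11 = 322.27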